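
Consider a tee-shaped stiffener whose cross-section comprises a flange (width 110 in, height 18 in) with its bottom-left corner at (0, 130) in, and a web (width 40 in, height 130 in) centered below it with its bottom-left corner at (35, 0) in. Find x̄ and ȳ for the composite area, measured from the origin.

x̄ = 55.00 in, ȳ = 85.41 in

web: A = 40 × 130 = 5200.00, centroid at (55.00, 65.00).
flange: A = 110 × 18 = 1980.00, centroid at (55.00, 139.00).
ΣA = 7180.00 in²
ΣAx̄ = (5200.00)(55.00) + (1980.00)(55.00) = 394900.00 in³
ΣAȳ = (5200.00)(65.00) + (1980.00)(139.00) = 613220.00 in³
x̄ = 394900.00 / 7180.00 = 55.00 in
ȳ = 613220.00 / 7180.00 = 85.41 in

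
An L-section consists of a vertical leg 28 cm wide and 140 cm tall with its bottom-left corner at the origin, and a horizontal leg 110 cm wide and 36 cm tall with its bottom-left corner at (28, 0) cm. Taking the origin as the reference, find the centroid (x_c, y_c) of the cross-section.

vertical leg: A = 28 × 140 = 3920.00, centroid at (14.00, 70.00).
horizontal leg: A = 110 × 36 = 3960.00, centroid at (83.00, 18.00).
ΣA = 7880.00 cm², ΣAx_c = 383560.00 cm³, ΣAy_c = 345680.00 cm³.
x_c = 383560.00/7880.00 = 48.68 cm; y_c = 345680.00/7880.00 = 43.87 cm.

x_c = 48.68 cm, y_c = 43.87 cm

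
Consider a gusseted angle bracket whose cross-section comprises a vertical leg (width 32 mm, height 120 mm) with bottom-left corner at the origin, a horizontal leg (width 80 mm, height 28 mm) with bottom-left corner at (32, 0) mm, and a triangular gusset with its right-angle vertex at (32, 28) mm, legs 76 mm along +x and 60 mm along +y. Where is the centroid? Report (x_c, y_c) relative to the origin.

vertical leg: A = 32 × 120 = 3840.00, centroid at (16.00, 60.00).
horizontal leg: A = 80 × 28 = 2240.00, centroid at (72.00, 14.00).
gusset: A = ½·76·60 = 2280.00, centroid at (57.33, 48.00).
ΣA = 8360.00 mm²
ΣAx_c = (3840.00)(16.00) + (2240.00)(72.00) + (2280.00)(57.33) = 353440.00 mm³
ΣAy_c = (3840.00)(60.00) + (2240.00)(14.00) + (2280.00)(48.00) = 371200.00 mm³
x_c = 353440.00 / 8360.00 = 42.28 mm
y_c = 371200.00 / 8360.00 = 44.40 mm

x_c = 42.28 mm, y_c = 44.40 mm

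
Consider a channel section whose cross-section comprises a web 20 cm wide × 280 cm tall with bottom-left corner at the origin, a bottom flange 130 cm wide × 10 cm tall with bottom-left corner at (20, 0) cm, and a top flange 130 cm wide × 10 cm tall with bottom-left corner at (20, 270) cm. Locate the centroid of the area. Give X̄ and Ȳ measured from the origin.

web: A = 20 × 280 = 5600.00, centroid at (10.00, 140.00).
bottom flange: A = 130 × 10 = 1300.00, centroid at (85.00, 5.00).
top flange: A = 130 × 10 = 1300.00, centroid at (85.00, 275.00).
ΣA = 8200.00 cm²
ΣAX̄ = (5600.00)(10.00) + (1300.00)(85.00) + (1300.00)(85.00) = 277000.00 cm³
ΣAȲ = (5600.00)(140.00) + (1300.00)(5.00) + (1300.00)(275.00) = 1148000.00 cm³
X̄ = 277000.00 / 8200.00 = 33.78 cm
Ȳ = 1148000.00 / 8200.00 = 140.00 cm

X̄ = 33.78 cm, Ȳ = 140.00 cm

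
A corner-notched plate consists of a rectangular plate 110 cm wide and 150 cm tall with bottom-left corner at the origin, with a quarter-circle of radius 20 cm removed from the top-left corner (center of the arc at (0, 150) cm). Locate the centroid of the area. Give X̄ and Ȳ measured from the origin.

X̄ = 55.90 cm, Ȳ = 73.71 cm

plate: A = 110 × 150 = 16500.00, centroid at (55.00, 75.00).
removed quarter-circle: A = −¼π·20² = -314.16, centroid at (8.49, 141.51).
ΣA = 16185.84 cm²
ΣAX̄ = (16500.00)(55.00) + (-314.16)(8.49) = 904833.33 cm³
ΣAȲ = (16500.00)(75.00) + (-314.16)(141.51) = 1193042.78 cm³
X̄ = 904833.33 / 16185.84 = 55.90 cm
Ȳ = 1193042.78 / 16185.84 = 73.71 cm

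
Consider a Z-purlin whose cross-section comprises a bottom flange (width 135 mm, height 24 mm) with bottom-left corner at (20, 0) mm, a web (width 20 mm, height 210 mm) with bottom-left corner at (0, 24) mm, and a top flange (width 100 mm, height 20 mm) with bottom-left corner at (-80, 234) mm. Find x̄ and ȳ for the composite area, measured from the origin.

x̄ = 28.12 mm, ȳ = 113.21 mm

bottom flange: A = 135 × 24 = 3240.00, centroid at (87.50, 12.00).
web: A = 20 × 210 = 4200.00, centroid at (10.00, 129.00).
top flange: A = 100 × 20 = 2000.00, centroid at (-30.00, 244.00).
ΣA = 9440.00 mm², ΣAx̄ = 265500.00 mm³, ΣAȳ = 1068680.00 mm³.
x̄ = 265500.00/9440.00 = 28.12 mm; ȳ = 1068680.00/9440.00 = 113.21 mm.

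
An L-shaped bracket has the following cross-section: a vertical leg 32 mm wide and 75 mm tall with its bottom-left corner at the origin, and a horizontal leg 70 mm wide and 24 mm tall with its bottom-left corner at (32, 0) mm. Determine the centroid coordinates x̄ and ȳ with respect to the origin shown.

Part | A | x̄ᵢ | ȳᵢ | A·x̄ᵢ | A·ȳᵢ
vertical leg | 2400.00 | 16.00 | 37.50 | 38400.00 | 90000.00
horizontal leg | 1680.00 | 67.00 | 12.00 | 112560.00 | 20160.00
Σ | 4080.00 |  |  | 150960.00 | 110160.00
x̄ = 150960.00 / 4080.00 = 37.00 mm
ȳ = 110160.00 / 4080.00 = 27.00 mm

x̄ = 37.00 mm, ȳ = 27.00 mm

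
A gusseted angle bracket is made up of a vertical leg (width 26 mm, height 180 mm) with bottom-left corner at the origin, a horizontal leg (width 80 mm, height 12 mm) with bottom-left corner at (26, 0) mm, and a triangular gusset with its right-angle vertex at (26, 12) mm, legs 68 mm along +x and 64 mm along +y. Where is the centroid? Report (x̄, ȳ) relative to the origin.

x̄ = 29.44 mm, ȳ = 63.91 mm

vertical leg: A = 26 × 180 = 4680.00, centroid at (13.00, 90.00).
horizontal leg: A = 80 × 12 = 960.00, centroid at (66.00, 6.00).
gusset: A = ½·68·64 = 2176.00, centroid at (48.67, 33.33).
ΣA = 7816.00 mm², ΣAx̄ = 230098.67 mm³, ΣAȳ = 499493.33 mm³.
x̄ = 230098.67/7816.00 = 29.44 mm; ȳ = 499493.33/7816.00 = 63.91 mm.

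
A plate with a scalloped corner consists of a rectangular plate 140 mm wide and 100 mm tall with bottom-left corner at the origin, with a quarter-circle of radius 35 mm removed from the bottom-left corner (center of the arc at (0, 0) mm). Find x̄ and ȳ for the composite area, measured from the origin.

Part | A | x̄ᵢ | ȳᵢ | A·x̄ᵢ | A·ȳᵢ
plate | 14000.00 | 70.00 | 50.00 | 980000.00 | 700000.00
removed quarter-circle | -962.11 | 14.85 | 14.85 | -14291.67 | -14291.67
Σ | 13037.89 |  |  | 965708.33 | 685708.33
x̄ = 965708.33 / 13037.89 = 74.07 mm
ȳ = 685708.33 / 13037.89 = 52.59 mm

x̄ = 74.07 mm, ȳ = 52.59 mm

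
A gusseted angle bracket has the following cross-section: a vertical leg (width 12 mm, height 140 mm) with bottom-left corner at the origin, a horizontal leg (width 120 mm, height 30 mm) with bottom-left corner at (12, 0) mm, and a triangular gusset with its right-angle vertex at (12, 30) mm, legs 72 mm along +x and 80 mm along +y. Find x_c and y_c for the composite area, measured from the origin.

vertical leg: A = 12 × 140 = 1680.00, centroid at (6.00, 70.00).
horizontal leg: A = 120 × 30 = 3600.00, centroid at (72.00, 15.00).
gusset: A = ½·72·80 = 2880.00, centroid at (36.00, 56.67).
ΣA = 8160.00 mm²
ΣAx_c = (1680.00)(6.00) + (3600.00)(72.00) + (2880.00)(36.00) = 372960.00 mm³
ΣAy_c = (1680.00)(70.00) + (3600.00)(15.00) + (2880.00)(56.67) = 334800.00 mm³
x_c = 372960.00 / 8160.00 = 45.71 mm
y_c = 334800.00 / 8160.00 = 41.03 mm

x_c = 45.71 mm, y_c = 41.03 mm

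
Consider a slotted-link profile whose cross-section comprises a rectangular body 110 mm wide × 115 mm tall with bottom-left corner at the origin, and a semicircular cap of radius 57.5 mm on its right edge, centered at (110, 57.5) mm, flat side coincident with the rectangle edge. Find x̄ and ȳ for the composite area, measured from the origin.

rectangular body: A = 110 × 115 = 12650.00, centroid at (55.00, 57.50).
semicircular end: A = ½π·57.5² = 5193.45, centroid at (134.40, 57.50).
ΣA = 17843.45 mm²
ΣAx̄ = (12650.00)(55.00) + (5193.45)(134.40) = 1393768.57 mm³
ΣAȳ = (12650.00)(57.50) + (5193.45)(57.50) = 1025998.11 mm³
x̄ = 1393768.57 / 17843.45 = 78.11 mm
ȳ = 1025998.11 / 17843.45 = 57.50 mm

x̄ = 78.11 mm, ȳ = 57.50 mm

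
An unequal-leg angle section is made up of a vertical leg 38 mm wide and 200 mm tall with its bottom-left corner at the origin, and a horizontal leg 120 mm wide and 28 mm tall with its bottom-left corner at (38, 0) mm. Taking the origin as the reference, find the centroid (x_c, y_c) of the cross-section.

x_c = 43.22 mm, y_c = 73.64 mm

vertical leg: A = 38 × 200 = 7600.00, centroid at (19.00, 100.00).
horizontal leg: A = 120 × 28 = 3360.00, centroid at (98.00, 14.00).
ΣA = 10960.00 mm²
ΣAx_c = (7600.00)(19.00) + (3360.00)(98.00) = 473680.00 mm³
ΣAy_c = (7600.00)(100.00) + (3360.00)(14.00) = 807040.00 mm³
x_c = 473680.00 / 10960.00 = 43.22 mm
y_c = 807040.00 / 10960.00 = 73.64 mm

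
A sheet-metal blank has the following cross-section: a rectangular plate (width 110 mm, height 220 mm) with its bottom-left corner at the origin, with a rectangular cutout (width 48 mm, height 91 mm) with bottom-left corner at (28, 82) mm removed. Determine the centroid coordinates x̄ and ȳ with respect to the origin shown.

x̄ = 55.66 mm, ȳ = 106.15 mm

plate: A = 110 × 220 = 24200.00, centroid at (55.00, 110.00).
hole: A = −(48 × 91) = -4368.00, centroid at (52.00, 127.50).
ΣA = 19832.00 mm²
ΣAx̄ = (24200.00)(55.00) + (-4368.00)(52.00) = 1103864.00 mm³
ΣAȳ = (24200.00)(110.00) + (-4368.00)(127.50) = 2105080.00 mm³
x̄ = 1103864.00 / 19832.00 = 55.66 mm
ȳ = 2105080.00 / 19832.00 = 106.15 mm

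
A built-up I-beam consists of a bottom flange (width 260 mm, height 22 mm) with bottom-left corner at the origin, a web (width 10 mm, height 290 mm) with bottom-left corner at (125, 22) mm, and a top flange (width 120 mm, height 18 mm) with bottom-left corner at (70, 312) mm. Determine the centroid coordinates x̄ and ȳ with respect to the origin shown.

x̄ = 130.00 mm, ȳ = 115.08 mm

bottom flange: A = 260 × 22 = 5720.00, centroid at (130.00, 11.00).
web: A = 10 × 290 = 2900.00, centroid at (130.00, 167.00).
top flange: A = 120 × 18 = 2160.00, centroid at (130.00, 321.00).
ΣA = 10780.00 mm²
ΣAx̄ = (5720.00)(130.00) + (2900.00)(130.00) + (2160.00)(130.00) = 1401400.00 mm³
ΣAȳ = (5720.00)(11.00) + (2900.00)(167.00) + (2160.00)(321.00) = 1240580.00 mm³
x̄ = 1401400.00 / 10780.00 = 130.00 mm
ȳ = 1240580.00 / 10780.00 = 115.08 mm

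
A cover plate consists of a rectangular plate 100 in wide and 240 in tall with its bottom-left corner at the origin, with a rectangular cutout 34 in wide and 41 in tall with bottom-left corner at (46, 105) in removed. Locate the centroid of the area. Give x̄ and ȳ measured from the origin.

plate: A = 100 × 240 = 24000.00, centroid at (50.00, 120.00).
hole: A = −(34 × 41) = -1394.00, centroid at (63.00, 125.50).
ΣA = 22606.00 in²
ΣAx̄ = (24000.00)(50.00) + (-1394.00)(63.00) = 1112178.00 in³
ΣAȳ = (24000.00)(120.00) + (-1394.00)(125.50) = 2705053.00 in³
x̄ = 1112178.00 / 22606.00 = 49.20 in
ȳ = 2705053.00 / 22606.00 = 119.66 in

x̄ = 49.20 in, ȳ = 119.66 in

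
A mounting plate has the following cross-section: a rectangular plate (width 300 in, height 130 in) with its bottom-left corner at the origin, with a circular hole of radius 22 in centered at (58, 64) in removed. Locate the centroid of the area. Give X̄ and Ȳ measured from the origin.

X̄ = 153.73 in, Ȳ = 65.04 in

plate: A = 300 × 130 = 39000.00, centroid at (150.00, 65.00).
hole: A = −π·22² = -1520.53, centroid at (58.00, 64.00).
ΣA = 37479.47 in², ΣAX̄ = 5761809.21 in³, ΣAȲ = 2437686.03 in³.
X̄ = 5761809.21/37479.47 = 153.73 in; Ȳ = 2437686.03/37479.47 = 65.04 in.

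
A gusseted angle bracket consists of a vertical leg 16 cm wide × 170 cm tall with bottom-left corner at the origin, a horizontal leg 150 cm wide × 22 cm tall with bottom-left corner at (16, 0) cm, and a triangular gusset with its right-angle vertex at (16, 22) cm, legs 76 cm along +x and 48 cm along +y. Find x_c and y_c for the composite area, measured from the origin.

Part | A | x̄ᵢ | ȳᵢ | A·x̄ᵢ | A·ȳᵢ
vertical leg | 2720.00 | 8.00 | 85.00 | 21760.00 | 231200.00
horizontal leg | 3300.00 | 91.00 | 11.00 | 300300.00 | 36300.00
gusset | 1824.00 | 41.33 | 38.00 | 75392.00 | 69312.00
Σ | 7844.00 |  |  | 397452.00 | 336812.00
x_c = 397452.00 / 7844.00 = 50.67 cm
y_c = 336812.00 / 7844.00 = 42.94 cm

x_c = 50.67 cm, y_c = 42.94 cm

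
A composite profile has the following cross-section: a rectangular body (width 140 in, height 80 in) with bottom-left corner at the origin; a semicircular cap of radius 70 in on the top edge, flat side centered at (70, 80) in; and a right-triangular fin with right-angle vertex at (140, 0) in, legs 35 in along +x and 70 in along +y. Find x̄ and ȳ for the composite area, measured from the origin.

x̄ = 74.97 in, ȳ = 65.65 in

rectangular body: A = 140 × 80 = 11200.00, centroid at (70.00, 40.00).
semicircular top: A = ½π·70² = 7696.90, centroid at (70.00, 109.71).
triangular fin: A = ½·35·70 = 1225.00, centroid at (151.67, 23.33).
ΣA = 20121.90 in², ΣAx̄ = 1508574.81 in³, ΣAȳ = 1321002.16 in³.
x̄ = 1508574.81/20121.90 = 74.97 in; ȳ = 1321002.16/20121.90 = 65.65 in.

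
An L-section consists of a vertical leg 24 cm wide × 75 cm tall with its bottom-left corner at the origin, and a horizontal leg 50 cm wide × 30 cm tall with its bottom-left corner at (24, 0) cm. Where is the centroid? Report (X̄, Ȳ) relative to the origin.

vertical leg: A = 24 × 75 = 1800.00, centroid at (12.00, 37.50).
horizontal leg: A = 50 × 30 = 1500.00, centroid at (49.00, 15.00).
ΣA = 3300.00 cm²
ΣAX̄ = (1800.00)(12.00) + (1500.00)(49.00) = 95100.00 cm³
ΣAȲ = (1800.00)(37.50) + (1500.00)(15.00) = 90000.00 cm³
X̄ = 95100.00 / 3300.00 = 28.82 cm
Ȳ = 90000.00 / 3300.00 = 27.27 cm

X̄ = 28.82 cm, Ȳ = 27.27 cm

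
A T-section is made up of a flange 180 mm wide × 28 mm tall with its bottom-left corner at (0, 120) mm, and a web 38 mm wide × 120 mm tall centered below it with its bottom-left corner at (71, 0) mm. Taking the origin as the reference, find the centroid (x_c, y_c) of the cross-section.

Part | A | x̄ᵢ | ȳᵢ | A·x̄ᵢ | A·ȳᵢ
web | 4560.00 | 90.00 | 60.00 | 410400.00 | 273600.00
flange | 5040.00 | 90.00 | 134.00 | 453600.00 | 675360.00
Σ | 9600.00 |  |  | 864000.00 | 948960.00
x_c = 864000.00 / 9600.00 = 90.00 mm
y_c = 948960.00 / 9600.00 = 98.85 mm

x_c = 90.00 mm, y_c = 98.85 mm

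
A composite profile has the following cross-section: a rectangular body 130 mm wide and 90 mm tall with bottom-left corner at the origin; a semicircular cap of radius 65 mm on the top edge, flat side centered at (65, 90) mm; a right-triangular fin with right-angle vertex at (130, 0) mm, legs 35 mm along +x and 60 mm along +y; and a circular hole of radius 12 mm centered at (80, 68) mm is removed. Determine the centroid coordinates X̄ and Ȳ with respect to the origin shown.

Part | A | x̄ᵢ | ȳᵢ | A·x̄ᵢ | A·ȳᵢ
rectangular body | 11700.00 | 65.00 | 45.00 | 760500.00 | 526500.00
semicircular top | 6636.61 | 65.00 | 117.59 | 431379.94 | 780378.64
triangular fin | 1050.00 | 141.67 | 20.00 | 148750.00 | 21000.00
hole | -452.39 | 80.00 | 68.00 | -36191.15 | -30762.48
Σ | 18934.23 |  |  | 1304438.79 | 1297116.16
X̄ = 1304438.79 / 18934.23 = 68.89 mm
Ȳ = 1297116.16 / 18934.23 = 68.51 mm

X̄ = 68.89 mm, Ȳ = 68.51 mm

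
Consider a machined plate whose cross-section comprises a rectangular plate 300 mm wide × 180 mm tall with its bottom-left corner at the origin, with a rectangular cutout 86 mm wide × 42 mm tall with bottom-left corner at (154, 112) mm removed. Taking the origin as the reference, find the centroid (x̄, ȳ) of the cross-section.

x̄ = 146.63 mm, ȳ = 86.92 mm

Part | A | x̄ᵢ | ȳᵢ | A·x̄ᵢ | A·ȳᵢ
plate | 54000.00 | 150.00 | 90.00 | 8100000.00 | 4860000.00
hole | -3612.00 | 197.00 | 133.00 | -711564.00 | -480396.00
Σ | 50388.00 |  |  | 7388436.00 | 4379604.00
x̄ = 7388436.00 / 50388.00 = 146.63 mm
ȳ = 4379604.00 / 50388.00 = 86.92 mm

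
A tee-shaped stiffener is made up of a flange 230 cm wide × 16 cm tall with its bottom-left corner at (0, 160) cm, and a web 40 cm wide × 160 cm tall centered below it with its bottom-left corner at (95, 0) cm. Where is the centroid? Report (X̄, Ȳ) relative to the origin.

X̄ = 115.00 cm, Ȳ = 112.13 cm

web: A = 40 × 160 = 6400.00, centroid at (115.00, 80.00).
flange: A = 230 × 16 = 3680.00, centroid at (115.00, 168.00).
ΣA = 10080.00 cm²
ΣAX̄ = (6400.00)(115.00) + (3680.00)(115.00) = 1159200.00 cm³
ΣAȲ = (6400.00)(80.00) + (3680.00)(168.00) = 1130240.00 cm³
X̄ = 1159200.00 / 10080.00 = 115.00 cm
Ȳ = 1130240.00 / 10080.00 = 112.13 cm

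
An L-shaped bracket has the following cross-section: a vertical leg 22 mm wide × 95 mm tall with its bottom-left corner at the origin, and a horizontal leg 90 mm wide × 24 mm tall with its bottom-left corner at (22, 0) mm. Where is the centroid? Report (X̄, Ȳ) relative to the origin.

X̄ = 39.46 mm, Ȳ = 29.46 mm

vertical leg: A = 22 × 95 = 2090.00, centroid at (11.00, 47.50).
horizontal leg: A = 90 × 24 = 2160.00, centroid at (67.00, 12.00).
ΣA = 4250.00 mm²
ΣAX̄ = (2090.00)(11.00) + (2160.00)(67.00) = 167710.00 mm³
ΣAȲ = (2090.00)(47.50) + (2160.00)(12.00) = 125195.00 mm³
X̄ = 167710.00 / 4250.00 = 39.46 mm
Ȳ = 125195.00 / 4250.00 = 29.46 mm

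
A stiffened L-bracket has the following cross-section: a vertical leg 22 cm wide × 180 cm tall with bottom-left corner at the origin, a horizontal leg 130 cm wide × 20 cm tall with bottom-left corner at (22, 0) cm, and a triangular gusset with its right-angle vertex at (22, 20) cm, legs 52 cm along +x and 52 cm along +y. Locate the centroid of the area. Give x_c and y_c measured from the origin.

vertical leg: A = 22 × 180 = 3960.00, centroid at (11.00, 90.00).
horizontal leg: A = 130 × 20 = 2600.00, centroid at (87.00, 10.00).
gusset: A = ½·52·52 = 1352.00, centroid at (39.33, 37.33).
ΣA = 7912.00 cm², ΣAx_c = 322938.67 cm³, ΣAy_c = 432874.67 cm³.
x_c = 322938.67/7912.00 = 40.82 cm; y_c = 432874.67/7912.00 = 54.71 cm.

x_c = 40.82 cm, y_c = 54.71 cm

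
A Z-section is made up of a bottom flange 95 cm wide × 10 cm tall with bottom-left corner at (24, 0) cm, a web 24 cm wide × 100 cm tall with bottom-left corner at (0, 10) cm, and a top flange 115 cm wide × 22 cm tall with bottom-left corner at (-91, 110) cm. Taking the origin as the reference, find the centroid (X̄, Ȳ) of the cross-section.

bottom flange: A = 95 × 10 = 950.00, centroid at (71.50, 5.00).
web: A = 24 × 100 = 2400.00, centroid at (12.00, 60.00).
top flange: A = 115 × 22 = 2530.00, centroid at (-33.50, 121.00).
ΣA = 5880.00 cm², ΣAX̄ = 11970.00 cm³, ΣAȲ = 454880.00 cm³.
X̄ = 11970.00/5880.00 = 2.04 cm; Ȳ = 454880.00/5880.00 = 77.36 cm.

X̄ = 2.04 cm, Ȳ = 77.36 cm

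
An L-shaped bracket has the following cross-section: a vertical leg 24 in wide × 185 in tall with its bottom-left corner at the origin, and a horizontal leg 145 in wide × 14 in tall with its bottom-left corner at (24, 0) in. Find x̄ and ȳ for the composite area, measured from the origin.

x̄ = 38.51 in, ȳ = 65.67 in

Part | A | x̄ᵢ | ȳᵢ | A·x̄ᵢ | A·ȳᵢ
vertical leg | 4440.00 | 12.00 | 92.50 | 53280.00 | 410700.00
horizontal leg | 2030.00 | 96.50 | 7.00 | 195895.00 | 14210.00
Σ | 6470.00 |  |  | 249175.00 | 424910.00
x̄ = 249175.00 / 6470.00 = 38.51 in
ȳ = 424910.00 / 6470.00 = 65.67 in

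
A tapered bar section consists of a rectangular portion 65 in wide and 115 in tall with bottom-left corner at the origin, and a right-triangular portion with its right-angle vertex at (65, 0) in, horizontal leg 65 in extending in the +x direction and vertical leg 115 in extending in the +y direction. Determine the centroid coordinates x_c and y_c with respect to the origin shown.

Part | A | x̄ᵢ | ȳᵢ | A·x̄ᵢ | A·ȳᵢ
rectangular portion | 7475.00 | 32.50 | 57.50 | 242937.50 | 429812.50
triangular portion | 3737.50 | 86.67 | 38.33 | 323916.67 | 143270.83
Σ | 11212.50 |  |  | 566854.17 | 573083.33
x_c = 566854.17 / 11212.50 = 50.56 in
y_c = 573083.33 / 11212.50 = 51.11 in

x_c = 50.56 in, y_c = 51.11 in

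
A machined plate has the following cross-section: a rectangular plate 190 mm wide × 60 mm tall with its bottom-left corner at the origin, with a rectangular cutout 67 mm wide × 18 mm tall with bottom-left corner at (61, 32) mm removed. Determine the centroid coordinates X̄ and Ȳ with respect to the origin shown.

X̄ = 95.06 mm, Ȳ = 28.70 mm

Part | A | x̄ᵢ | ȳᵢ | A·x̄ᵢ | A·ȳᵢ
plate | 11400.00 | 95.00 | 30.00 | 1083000.00 | 342000.00
hole | -1206.00 | 94.50 | 41.00 | -113967.00 | -49446.00
Σ | 10194.00 |  |  | 969033.00 | 292554.00
X̄ = 969033.00 / 10194.00 = 95.06 mm
Ȳ = 292554.00 / 10194.00 = 28.70 mm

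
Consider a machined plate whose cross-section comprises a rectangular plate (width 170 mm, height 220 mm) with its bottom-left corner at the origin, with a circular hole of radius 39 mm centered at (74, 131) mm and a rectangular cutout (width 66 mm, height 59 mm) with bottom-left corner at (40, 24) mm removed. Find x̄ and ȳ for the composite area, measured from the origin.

x̄ = 88.46 mm, ȳ = 114.17 mm

plate: A = 170 × 220 = 37400.00, centroid at (85.00, 110.00).
hole 1: A = −π·39² = -4778.36, centroid at (74.00, 131.00).
hole 2: A = −(66 × 59) = -3894.00, centroid at (73.00, 53.50).
ΣA = 28727.64 mm²
ΣAx̄ = (37400.00)(85.00) + (-4778.36)(74.00) + (-3894.00)(73.00) = 2541139.18 mm³
ΣAȳ = (37400.00)(110.00) + (-4778.36)(131.00) + (-3894.00)(53.50) = 3279705.52 mm³
x̄ = 2541139.18 / 28727.64 = 88.46 mm
ȳ = 3279705.52 / 28727.64 = 114.17 mm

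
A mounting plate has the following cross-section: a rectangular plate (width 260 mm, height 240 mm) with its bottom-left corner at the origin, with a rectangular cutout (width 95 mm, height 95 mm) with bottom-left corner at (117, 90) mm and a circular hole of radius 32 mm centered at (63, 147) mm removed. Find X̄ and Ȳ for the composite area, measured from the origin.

plate: A = 260 × 240 = 62400.00, centroid at (130.00, 120.00).
hole 1: A = −(95 × 95) = -9025.00, centroid at (164.50, 137.50).
hole 2: A = −π·32² = -3216.99, centroid at (63.00, 147.00).
ΣA = 50158.01 mm²
ΣAX̄ = (62400.00)(130.00) + (-9025.00)(164.50) + (-3216.99)(63.00) = 6424717.07 mm³
ΣAȲ = (62400.00)(120.00) + (-9025.00)(137.50) + (-3216.99)(147.00) = 5774164.84 mm³
X̄ = 6424717.07 / 50158.01 = 128.09 mm
Ȳ = 5774164.84 / 50158.01 = 115.12 mm

X̄ = 128.09 mm, Ȳ = 115.12 mm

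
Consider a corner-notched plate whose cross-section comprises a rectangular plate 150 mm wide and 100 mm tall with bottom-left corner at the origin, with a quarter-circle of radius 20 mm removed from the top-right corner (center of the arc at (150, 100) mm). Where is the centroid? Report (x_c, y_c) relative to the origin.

x_c = 73.58 mm, y_c = 49.11 mm

Part | A | x̄ᵢ | ȳᵢ | A·x̄ᵢ | A·ȳᵢ
plate | 15000.00 | 75.00 | 50.00 | 1125000.00 | 750000.00
removed quarter-circle | -314.16 | 141.51 | 91.51 | -44457.22 | -28749.26
Σ | 14685.84 |  |  | 1080542.78 | 721250.74
x_c = 1080542.78 / 14685.84 = 73.58 mm
y_c = 721250.74 / 14685.84 = 49.11 mm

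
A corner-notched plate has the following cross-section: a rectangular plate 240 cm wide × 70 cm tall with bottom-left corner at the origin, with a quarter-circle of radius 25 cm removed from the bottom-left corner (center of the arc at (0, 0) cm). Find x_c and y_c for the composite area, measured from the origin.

x_c = 123.29 cm, y_c = 35.73 cm

Part | A | x̄ᵢ | ȳᵢ | A·x̄ᵢ | A·ȳᵢ
plate | 16800.00 | 120.00 | 35.00 | 2016000.00 | 588000.00
removed quarter-circle | -490.87 | 10.61 | 10.61 | -5208.33 | -5208.33
Σ | 16309.13 |  |  | 2010791.67 | 582791.67
x_c = 2010791.67 / 16309.13 = 123.29 cm
y_c = 582791.67 / 16309.13 = 35.73 cm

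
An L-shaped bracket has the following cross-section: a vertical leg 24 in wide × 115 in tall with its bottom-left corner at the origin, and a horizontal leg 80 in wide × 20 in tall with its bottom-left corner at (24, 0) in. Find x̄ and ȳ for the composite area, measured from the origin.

x̄ = 31.08 in, ȳ = 40.07 in

Part | A | x̄ᵢ | ȳᵢ | A·x̄ᵢ | A·ȳᵢ
vertical leg | 2760.00 | 12.00 | 57.50 | 33120.00 | 158700.00
horizontal leg | 1600.00 | 64.00 | 10.00 | 102400.00 | 16000.00
Σ | 4360.00 |  |  | 135520.00 | 174700.00
x̄ = 135520.00 / 4360.00 = 31.08 in
ȳ = 174700.00 / 4360.00 = 40.07 in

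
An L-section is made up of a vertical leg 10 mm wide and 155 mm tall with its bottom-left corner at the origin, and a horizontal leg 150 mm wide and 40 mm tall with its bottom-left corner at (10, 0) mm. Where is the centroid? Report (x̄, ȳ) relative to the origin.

x̄ = 68.58 mm, ȳ = 31.80 mm

Part | A | x̄ᵢ | ȳᵢ | A·x̄ᵢ | A·ȳᵢ
vertical leg | 1550.00 | 5.00 | 77.50 | 7750.00 | 120125.00
horizontal leg | 6000.00 | 85.00 | 20.00 | 510000.00 | 120000.00
Σ | 7550.00 |  |  | 517750.00 | 240125.00
x̄ = 517750.00 / 7550.00 = 68.58 mm
ȳ = 240125.00 / 7550.00 = 31.80 mm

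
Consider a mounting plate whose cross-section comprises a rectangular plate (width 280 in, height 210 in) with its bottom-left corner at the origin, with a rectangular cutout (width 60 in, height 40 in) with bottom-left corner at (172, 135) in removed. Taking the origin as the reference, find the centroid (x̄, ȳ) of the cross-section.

x̄ = 137.36 in, ȳ = 102.87 in

Part | A | x̄ᵢ | ȳᵢ | A·x̄ᵢ | A·ȳᵢ
plate | 58800.00 | 140.00 | 105.00 | 8232000.00 | 6174000.00
hole | -2400.00 | 202.00 | 155.00 | -484800.00 | -372000.00
Σ | 56400.00 |  |  | 7747200.00 | 5802000.00
x̄ = 7747200.00 / 56400.00 = 137.36 in
ȳ = 5802000.00 / 56400.00 = 102.87 in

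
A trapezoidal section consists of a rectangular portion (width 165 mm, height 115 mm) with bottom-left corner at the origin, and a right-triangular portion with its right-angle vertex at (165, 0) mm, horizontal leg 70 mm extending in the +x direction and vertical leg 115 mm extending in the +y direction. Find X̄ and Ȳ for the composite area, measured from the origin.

Part | A | x̄ᵢ | ȳᵢ | A·x̄ᵢ | A·ȳᵢ
rectangular portion | 18975.00 | 82.50 | 57.50 | 1565437.50 | 1091062.50
triangular portion | 4025.00 | 188.33 | 38.33 | 758041.67 | 154291.67
Σ | 23000.00 |  |  | 2323479.17 | 1245354.17
X̄ = 2323479.17 / 23000.00 = 101.02 mm
Ȳ = 1245354.17 / 23000.00 = 54.15 mm

X̄ = 101.02 mm, Ȳ = 54.15 mm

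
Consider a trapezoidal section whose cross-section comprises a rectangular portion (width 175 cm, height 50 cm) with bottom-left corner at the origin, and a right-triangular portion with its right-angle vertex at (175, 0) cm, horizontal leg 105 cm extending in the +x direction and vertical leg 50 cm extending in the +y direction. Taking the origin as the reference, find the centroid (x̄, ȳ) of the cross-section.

Part | A | x̄ᵢ | ȳᵢ | A·x̄ᵢ | A·ȳᵢ
rectangular portion | 8750.00 | 87.50 | 25.00 | 765625.00 | 218750.00
triangular portion | 2625.00 | 210.00 | 16.67 | 551250.00 | 43750.00
Σ | 11375.00 |  |  | 1316875.00 | 262500.00
x̄ = 1316875.00 / 11375.00 = 115.77 cm
ȳ = 262500.00 / 11375.00 = 23.08 cm

x̄ = 115.77 cm, ȳ = 23.08 cm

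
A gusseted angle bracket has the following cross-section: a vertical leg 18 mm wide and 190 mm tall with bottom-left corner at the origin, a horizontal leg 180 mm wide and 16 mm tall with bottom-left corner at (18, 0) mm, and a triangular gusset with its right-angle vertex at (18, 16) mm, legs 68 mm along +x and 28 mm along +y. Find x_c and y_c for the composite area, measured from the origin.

x_c = 52.47 mm, y_c = 51.30 mm

vertical leg: A = 18 × 190 = 3420.00, centroid at (9.00, 95.00).
horizontal leg: A = 180 × 16 = 2880.00, centroid at (108.00, 8.00).
gusset: A = ½·68·28 = 952.00, centroid at (40.67, 25.33).
ΣA = 7252.00 mm², ΣAx_c = 380534.67 mm³, ΣAy_c = 372057.33 mm³.
x_c = 380534.67/7252.00 = 52.47 mm; y_c = 372057.33/7252.00 = 51.30 mm.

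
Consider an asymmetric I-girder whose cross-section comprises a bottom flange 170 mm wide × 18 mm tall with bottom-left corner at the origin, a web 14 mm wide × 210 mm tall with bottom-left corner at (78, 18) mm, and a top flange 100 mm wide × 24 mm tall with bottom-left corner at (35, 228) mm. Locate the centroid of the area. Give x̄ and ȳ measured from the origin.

x̄ = 85.00 mm, ȳ = 114.90 mm

Part | A | x̄ᵢ | ȳᵢ | A·x̄ᵢ | A·ȳᵢ
bottom flange | 3060.00 | 85.00 | 9.00 | 260100.00 | 27540.00
web | 2940.00 | 85.00 | 123.00 | 249900.00 | 361620.00
top flange | 2400.00 | 85.00 | 240.00 | 204000.00 | 576000.00
Σ | 8400.00 |  |  | 714000.00 | 965160.00
x̄ = 714000.00 / 8400.00 = 85.00 mm
ȳ = 965160.00 / 8400.00 = 114.90 mm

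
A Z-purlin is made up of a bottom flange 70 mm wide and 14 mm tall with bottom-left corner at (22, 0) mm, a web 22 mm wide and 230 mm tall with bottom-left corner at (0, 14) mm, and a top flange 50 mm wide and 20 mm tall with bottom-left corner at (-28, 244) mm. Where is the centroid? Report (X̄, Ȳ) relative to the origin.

X̄ = 15.41 mm, Ȳ = 129.77 mm

bottom flange: A = 70 × 14 = 980.00, centroid at (57.00, 7.00).
web: A = 22 × 230 = 5060.00, centroid at (11.00, 129.00).
top flange: A = 50 × 20 = 1000.00, centroid at (-3.00, 254.00).
ΣA = 7040.00 mm²
ΣAX̄ = (980.00)(57.00) + (5060.00)(11.00) + (1000.00)(-3.00) = 108520.00 mm³
ΣAȲ = (980.00)(7.00) + (5060.00)(129.00) + (1000.00)(254.00) = 913600.00 mm³
X̄ = 108520.00 / 7040.00 = 15.41 mm
Ȳ = 913600.00 / 7040.00 = 129.77 mm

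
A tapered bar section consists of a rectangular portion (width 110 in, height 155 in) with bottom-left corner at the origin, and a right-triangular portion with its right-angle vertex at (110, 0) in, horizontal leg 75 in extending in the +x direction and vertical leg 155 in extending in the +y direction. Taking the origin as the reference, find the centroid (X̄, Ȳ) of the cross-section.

Part | A | x̄ᵢ | ȳᵢ | A·x̄ᵢ | A·ȳᵢ
rectangular portion | 17050.00 | 55.00 | 77.50 | 937750.00 | 1321375.00
triangular portion | 5812.50 | 135.00 | 51.67 | 784687.50 | 300312.50
Σ | 22862.50 |  |  | 1722437.50 | 1621687.50
X̄ = 1722437.50 / 22862.50 = 75.34 in
Ȳ = 1621687.50 / 22862.50 = 70.93 in

X̄ = 75.34 in, Ȳ = 70.93 in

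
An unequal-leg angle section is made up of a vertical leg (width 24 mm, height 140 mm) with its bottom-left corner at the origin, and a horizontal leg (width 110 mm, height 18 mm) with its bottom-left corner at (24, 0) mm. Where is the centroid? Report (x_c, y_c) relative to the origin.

x_c = 36.84 mm, y_c = 47.38 mm

Part | A | x̄ᵢ | ȳᵢ | A·x̄ᵢ | A·ȳᵢ
vertical leg | 3360.00 | 12.00 | 70.00 | 40320.00 | 235200.00
horizontal leg | 1980.00 | 79.00 | 9.00 | 156420.00 | 17820.00
Σ | 5340.00 |  |  | 196740.00 | 253020.00
x_c = 196740.00 / 5340.00 = 36.84 mm
y_c = 253020.00 / 5340.00 = 47.38 mm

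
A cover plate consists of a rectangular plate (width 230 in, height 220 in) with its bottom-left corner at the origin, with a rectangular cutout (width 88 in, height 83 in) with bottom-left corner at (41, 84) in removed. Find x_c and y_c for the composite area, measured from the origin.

x_c = 120.06 in, y_c = 107.39 in

plate: A = 230 × 220 = 50600.00, centroid at (115.00, 110.00).
hole: A = −(88 × 83) = -7304.00, centroid at (85.00, 125.50).
ΣA = 43296.00 in², ΣAx_c = 5198160.00 in³, ΣAy_c = 4649348.00 in³.
x_c = 5198160.00/43296.00 = 120.06 in; y_c = 4649348.00/43296.00 = 107.39 in.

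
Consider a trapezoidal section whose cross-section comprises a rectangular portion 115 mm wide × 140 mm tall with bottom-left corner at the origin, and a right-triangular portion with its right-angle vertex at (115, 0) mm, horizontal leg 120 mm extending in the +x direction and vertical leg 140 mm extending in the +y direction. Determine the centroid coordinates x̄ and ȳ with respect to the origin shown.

Part | A | x̄ᵢ | ȳᵢ | A·x̄ᵢ | A·ȳᵢ
rectangular portion | 16100.00 | 57.50 | 70.00 | 925750.00 | 1127000.00
triangular portion | 8400.00 | 155.00 | 46.67 | 1302000.00 | 392000.00
Σ | 24500.00 |  |  | 2227750.00 | 1519000.00
x̄ = 2227750.00 / 24500.00 = 90.93 mm
ȳ = 1519000.00 / 24500.00 = 62.00 mm

x̄ = 90.93 mm, ȳ = 62.00 mm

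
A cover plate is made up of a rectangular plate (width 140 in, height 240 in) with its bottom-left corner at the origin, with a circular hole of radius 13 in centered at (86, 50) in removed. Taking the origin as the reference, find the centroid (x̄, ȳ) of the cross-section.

plate: A = 140 × 240 = 33600.00, centroid at (70.00, 120.00).
hole: A = −π·13² = -530.93, centroid at (86.00, 50.00).
ΣA = 33069.07 in²
ΣAx̄ = (33600.00)(70.00) + (-530.93)(86.00) = 2306340.09 in³
ΣAȳ = (33600.00)(120.00) + (-530.93)(50.00) = 4005453.54 in³
x̄ = 2306340.09 / 33069.07 = 69.74 in
ȳ = 4005453.54 / 33069.07 = 121.12 in

x̄ = 69.74 in, ȳ = 121.12 in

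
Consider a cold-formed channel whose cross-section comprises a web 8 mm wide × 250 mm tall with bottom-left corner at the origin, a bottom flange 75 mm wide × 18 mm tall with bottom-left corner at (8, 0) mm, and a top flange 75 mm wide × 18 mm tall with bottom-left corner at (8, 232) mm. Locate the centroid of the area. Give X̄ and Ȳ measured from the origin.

Part | A | x̄ᵢ | ȳᵢ | A·x̄ᵢ | A·ȳᵢ
web | 2000.00 | 4.00 | 125.00 | 8000.00 | 250000.00
bottom flange | 1350.00 | 45.50 | 9.00 | 61425.00 | 12150.00
top flange | 1350.00 | 45.50 | 241.00 | 61425.00 | 325350.00
Σ | 4700.00 |  |  | 130850.00 | 587500.00
X̄ = 130850.00 / 4700.00 = 27.84 mm
Ȳ = 587500.00 / 4700.00 = 125.00 mm

X̄ = 27.84 mm, Ȳ = 125.00 mm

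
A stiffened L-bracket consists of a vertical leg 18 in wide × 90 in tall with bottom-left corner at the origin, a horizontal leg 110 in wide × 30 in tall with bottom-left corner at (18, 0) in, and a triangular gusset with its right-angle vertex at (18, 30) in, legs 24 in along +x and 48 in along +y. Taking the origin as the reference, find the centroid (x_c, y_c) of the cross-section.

x_c = 49.21 in, y_c = 27.09 in

vertical leg: A = 18 × 90 = 1620.00, centroid at (9.00, 45.00).
horizontal leg: A = 110 × 30 = 3300.00, centroid at (73.00, 15.00).
gusset: A = ½·24·48 = 576.00, centroid at (26.00, 46.00).
ΣA = 5496.00 in², ΣAx_c = 270456.00 in³, ΣAy_c = 148896.00 in³.
x_c = 270456.00/5496.00 = 49.21 in; y_c = 148896.00/5496.00 = 27.09 in.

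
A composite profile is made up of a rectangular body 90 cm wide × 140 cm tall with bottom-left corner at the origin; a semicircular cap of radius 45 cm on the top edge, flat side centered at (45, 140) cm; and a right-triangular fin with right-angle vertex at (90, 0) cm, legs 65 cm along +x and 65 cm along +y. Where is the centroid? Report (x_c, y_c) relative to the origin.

rectangular body: A = 90 × 140 = 12600.00, centroid at (45.00, 70.00).
semicircular top: A = ½π·45² = 3180.86, centroid at (45.00, 159.10).
triangular fin: A = ½·65·65 = 2112.50, centroid at (111.67, 21.67).
ΣA = 17893.36 cm²
ΣAx_c = (12600.00)(45.00) + (3180.86)(45.00) + (2112.50)(111.67) = 946034.65 cm³
ΣAy_c = (12600.00)(70.00) + (3180.86)(159.10) + (2112.50)(21.67) = 1433841.59 cm³
x_c = 946034.65 / 17893.36 = 52.87 cm
y_c = 1433841.59 / 17893.36 = 80.13 cm

x_c = 52.87 cm, y_c = 80.13 cm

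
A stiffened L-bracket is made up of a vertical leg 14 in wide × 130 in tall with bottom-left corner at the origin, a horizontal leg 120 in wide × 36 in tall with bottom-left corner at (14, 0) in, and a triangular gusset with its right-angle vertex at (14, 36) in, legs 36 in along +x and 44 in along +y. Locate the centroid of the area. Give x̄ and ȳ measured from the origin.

vertical leg: A = 14 × 130 = 1820.00, centroid at (7.00, 65.00).
horizontal leg: A = 120 × 36 = 4320.00, centroid at (74.00, 18.00).
gusset: A = ½·36·44 = 792.00, centroid at (26.00, 50.67).
ΣA = 6932.00 in², ΣAx̄ = 353012.00 in³, ΣAȳ = 236188.00 in³.
x̄ = 353012.00/6932.00 = 50.92 in; ȳ = 236188.00/6932.00 = 34.07 in.

x̄ = 50.92 in, ȳ = 34.07 in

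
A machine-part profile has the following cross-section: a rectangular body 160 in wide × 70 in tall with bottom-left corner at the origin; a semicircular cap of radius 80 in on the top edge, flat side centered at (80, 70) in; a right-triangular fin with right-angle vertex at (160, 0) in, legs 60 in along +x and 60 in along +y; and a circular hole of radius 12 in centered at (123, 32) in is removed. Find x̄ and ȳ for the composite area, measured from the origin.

Part | A | x̄ᵢ | ȳᵢ | A·x̄ᵢ | A·ȳᵢ
rectangular body | 11200.00 | 80.00 | 35.00 | 896000.00 | 392000.00
semicircular top | 10053.10 | 80.00 | 103.95 | 804247.72 | 1045050.09
triangular fin | 1800.00 | 180.00 | 20.00 | 324000.00 | 36000.00
hole | -452.39 | 123.00 | 32.00 | -55643.89 | -14476.46
Σ | 22600.71 |  |  | 1968603.83 | 1458573.63
x̄ = 1968603.83 / 22600.71 = 87.10 in
ȳ = 1458573.63 / 22600.71 = 64.54 in

x̄ = 87.10 in, ȳ = 64.54 in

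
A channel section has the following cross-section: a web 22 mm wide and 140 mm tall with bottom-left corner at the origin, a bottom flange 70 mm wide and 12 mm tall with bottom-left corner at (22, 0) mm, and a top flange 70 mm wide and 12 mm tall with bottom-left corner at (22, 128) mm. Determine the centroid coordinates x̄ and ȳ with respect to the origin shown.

x̄ = 27.24 mm, ȳ = 70.00 mm

web: A = 22 × 140 = 3080.00, centroid at (11.00, 70.00).
bottom flange: A = 70 × 12 = 840.00, centroid at (57.00, 6.00).
top flange: A = 70 × 12 = 840.00, centroid at (57.00, 134.00).
ΣA = 4760.00 mm², ΣAx̄ = 129640.00 mm³, ΣAȳ = 333200.00 mm³.
x̄ = 129640.00/4760.00 = 27.24 mm; ȳ = 333200.00/4760.00 = 70.00 mm.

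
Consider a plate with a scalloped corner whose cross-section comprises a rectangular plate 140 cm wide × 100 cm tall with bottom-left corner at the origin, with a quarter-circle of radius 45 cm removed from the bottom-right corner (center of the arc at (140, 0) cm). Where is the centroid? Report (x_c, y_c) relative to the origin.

Part | A | x̄ᵢ | ȳᵢ | A·x̄ᵢ | A·ȳᵢ
plate | 14000.00 | 70.00 | 50.00 | 980000.00 | 700000.00
removed quarter-circle | -1590.43 | 120.90 | 19.10 | -192285.38 | -30375.00
Σ | 12409.57 |  |  | 787714.62 | 669625.00
x_c = 787714.62 / 12409.57 = 63.48 cm
y_c = 669625.00 / 12409.57 = 53.96 cm

x_c = 63.48 cm, y_c = 53.96 cm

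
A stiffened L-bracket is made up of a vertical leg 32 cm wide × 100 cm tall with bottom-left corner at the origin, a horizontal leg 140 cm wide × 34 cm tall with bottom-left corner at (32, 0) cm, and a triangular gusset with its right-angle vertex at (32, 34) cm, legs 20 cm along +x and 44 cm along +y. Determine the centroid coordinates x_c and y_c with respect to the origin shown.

x_c = 65.92 cm, y_c = 31.23 cm

vertical leg: A = 32 × 100 = 3200.00, centroid at (16.00, 50.00).
horizontal leg: A = 140 × 34 = 4760.00, centroid at (102.00, 17.00).
gusset: A = ½·20·44 = 440.00, centroid at (38.67, 48.67).
ΣA = 8400.00 cm², ΣAx_c = 553733.33 cm³, ΣAy_c = 262333.33 cm³.
x_c = 553733.33/8400.00 = 65.92 cm; y_c = 262333.33/8400.00 = 31.23 cm.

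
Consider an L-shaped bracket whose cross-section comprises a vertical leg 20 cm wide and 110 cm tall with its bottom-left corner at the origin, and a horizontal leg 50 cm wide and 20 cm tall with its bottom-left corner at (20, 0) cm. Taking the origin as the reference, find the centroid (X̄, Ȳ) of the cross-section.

X̄ = 20.94 cm, Ȳ = 40.94 cm

vertical leg: A = 20 × 110 = 2200.00, centroid at (10.00, 55.00).
horizontal leg: A = 50 × 20 = 1000.00, centroid at (45.00, 10.00).
ΣA = 3200.00 cm², ΣAX̄ = 67000.00 cm³, ΣAȲ = 131000.00 cm³.
X̄ = 67000.00/3200.00 = 20.94 cm; Ȳ = 131000.00/3200.00 = 40.94 cm.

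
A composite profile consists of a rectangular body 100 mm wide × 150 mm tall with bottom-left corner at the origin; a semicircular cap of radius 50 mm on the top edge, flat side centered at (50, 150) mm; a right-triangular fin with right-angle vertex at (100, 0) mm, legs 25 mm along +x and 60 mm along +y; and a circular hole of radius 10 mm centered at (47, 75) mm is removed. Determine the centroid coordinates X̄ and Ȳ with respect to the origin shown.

rectangular body: A = 100 × 150 = 15000.00, centroid at (50.00, 75.00).
semicircular top: A = ½π·50² = 3926.99, centroid at (50.00, 171.22).
triangular fin: A = ½·25·60 = 750.00, centroid at (108.33, 20.00).
hole: A = −π·10² = -314.16, centroid at (47.00, 75.00).
ΣA = 19362.83 mm²
ΣAX̄ = (15000.00)(50.00) + (3926.99)(50.00) + (750.00)(108.33) + (-314.16)(47.00) = 1012834.06 mm³
ΣAȲ = (15000.00)(75.00) + (3926.99)(171.22) + (750.00)(20.00) + (-314.16)(75.00) = 1788820.01 mm³
X̄ = 1012834.06 / 19362.83 = 52.31 mm
Ȳ = 1788820.01 / 19362.83 = 92.38 mm

X̄ = 52.31 mm, Ȳ = 92.38 mm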